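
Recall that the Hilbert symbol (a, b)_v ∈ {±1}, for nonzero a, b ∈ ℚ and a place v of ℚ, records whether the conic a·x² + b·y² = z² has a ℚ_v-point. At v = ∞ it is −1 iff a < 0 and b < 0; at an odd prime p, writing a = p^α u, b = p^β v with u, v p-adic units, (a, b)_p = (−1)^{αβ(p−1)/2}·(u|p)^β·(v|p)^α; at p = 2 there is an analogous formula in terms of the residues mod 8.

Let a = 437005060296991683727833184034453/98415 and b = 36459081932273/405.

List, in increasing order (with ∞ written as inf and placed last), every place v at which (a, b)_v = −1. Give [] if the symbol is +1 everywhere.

Mod squares: a ≡ 40755, b ≡ 85. Check v ∈ {∞, 2, 3, 5, 7, 11, 13, 17, 19}.
v=5: a=5^-1·(≡1), b=5^-1·(≡3) mod 5; (1|5)=+1, (3|5)=-1; (−1)^{-1·-1·2}·(+1)^-1·(-1)^-1 = -1.
v=∞: 40755 > 0 and 85 > 0  ⇒  (a,b)_∞ = +1.
v=3: a=3^-9·(≡1), b=3^-4·(≡1) mod 3; (1|3)=+1, (1|3)=+1; (−1)^{-9·-4·1}·(+1)^-4·(+1)^-9 = +1.
v=17: a=17^2·(≡3), b=17^1·(≡10) mod 17; (3|17)=-1, (10|17)=-1; (−1)^{2·1·8}·(-1)^1·(-1)^2 = -1.
v=19: a=19^5·(≡4), b=19^2·(≡7) mod 19; (4|19)=+1, (7|19)=+1; (−1)^{5·2·9}·(+1)^2·(+1)^5 = +1.
v=2: v_2(a)=0, v_2(b)=0; units ≡ 3, 5 (mod 8); ε·ε+αω+βω = 1·0+0·1+0·1 ≡ 0  ⇒  (a,b)_2 = +1.
v=13: a=13^5·(≡6), b=13^2·(≡7) mod 13; (6|13)=-1, (7|13)=-1; (−1)^{5·2·6}·(-1)^2·(-1)^5 = -1.
v=7: a=7^8·(≡1), b=7^4·(≡1) mod 7; (1|7)=+1, (1|7)=+1; (−1)^{8·4·3}·(+1)^4·(+1)^8 = +1.
v=11: a=11^11·(≡3), b=11^4·(≡6) mod 11; (3|11)=+1, (6|11)=-1; (−1)^{11·4·5}·(+1)^4·(-1)^11 = -1.
(40755, 85 / ℚ) ramifies at {5, 11, 13, 17}: a division algebra.

[5, 11, 13, 17]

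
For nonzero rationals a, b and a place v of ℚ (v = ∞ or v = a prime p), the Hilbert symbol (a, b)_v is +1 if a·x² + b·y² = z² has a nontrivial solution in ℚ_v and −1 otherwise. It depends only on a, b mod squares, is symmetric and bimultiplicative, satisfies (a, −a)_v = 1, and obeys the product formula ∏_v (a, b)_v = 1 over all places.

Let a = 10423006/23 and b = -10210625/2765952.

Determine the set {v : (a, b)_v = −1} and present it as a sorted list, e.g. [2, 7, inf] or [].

(a, b) ≡ (249458, -34) mod (ℚ^×)²; places V = {2, 3, 5, 7, 11, 17, 23, 29, 31, ∞}.
(a,b)_2: α=1, β=-7; u≡1, v≡7 (mod 8); ε(u)ε(v)=0·1, αω(v)=1·0, βω(u)=-7·0; sum ≡ 0  ⇒  +1.
(a,b)_3: α=0, u≡2; β=-2, v≡2 (mod 3); (2|3)=-1, (2|3)=-1; sign (−1)^0·-1^-2·-1^0 = +1.
(a,b)_17: α=1, u≡5; β=1, v≡2 (mod 17); (5|17)=-1, (2|17)=+1; sign (−1)^0·-1^1·+1^1 = -1.
(a,b)_23: α=-1, u≡4; β=0, v≡1 (mod 23); (4|23)=+1, (1|23)=+1; sign (−1)^0·+1^0·+1^-1 = +1.
(a,b)_11: α=1, u≡6; β=0, v≡2 (mod 11); (6|11)=-1, (2|11)=-1; sign (−1)^0·-1^0·-1^1 = -1.
(a,b)_∞: sgn(249458)=+, sgn(-34)=−, so +1.
(a,b)_7: α=0, u≡3; β=-4, v≡4 (mod 7); (3|7)=-1, (4|7)=+1; sign (−1)^0·-1^-4·+1^0 = +1.
(a,b)_5: α=0, u≡2; β=4, v≡4 (mod 5); (2|5)=-1, (4|5)=+1; sign (−1)^0·-1^4·+1^0 = +1.
(a,b)_29: α=1, u≡2; β=0, v≡16 (mod 29); (2|29)=-1, (16|29)=+1; sign (−1)^0·-1^0·+1^1 = +1.
(a,b)_31: α=2, u≡16; β=2, v≡1 (mod 31); (16|31)=+1, (1|31)=+1; sign (−1)^0·+1^2·+1^2 = +1.
(249458, -34 / ℚ) ramifies at {11, 17}: a division algebra.

[11, 17]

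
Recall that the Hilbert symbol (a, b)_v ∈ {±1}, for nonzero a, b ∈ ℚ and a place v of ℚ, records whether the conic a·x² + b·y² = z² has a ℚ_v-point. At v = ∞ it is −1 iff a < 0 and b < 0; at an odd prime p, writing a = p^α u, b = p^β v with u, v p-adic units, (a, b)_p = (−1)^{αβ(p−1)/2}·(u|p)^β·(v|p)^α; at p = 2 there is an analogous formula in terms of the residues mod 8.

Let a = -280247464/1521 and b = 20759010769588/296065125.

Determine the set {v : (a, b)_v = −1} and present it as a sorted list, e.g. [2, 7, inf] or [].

(a, b) ≡ (-1429834, 10842665) mod (ℚ^×)²; places V = {2, 3, 5, 7, 13, 17, 19, 29, 37, 41, 43, 47, 53, ∞}.
(a,b)_13: α=-2, u≡4; β=2, v≡7 (mod 13); (4|13)=+1, (7|13)=-1; sign (−1)^0·+1^2·-1^-2 = +1.
(a,b)_47: α=1, u≡16; β=1, v≡20 (mod 47); (16|47)=+1, (20|47)=-1; sign (−1)^1·+1^1·-1^1 = +1.
(a,b)_17: α=0, u≡15; β=2, v≡7 (mod 17); (15|17)=+1, (7|17)=-1; sign (−1)^0·+1^2·-1^0 = +1.
(a,b)_5: α=0, u≡1; β=-3, v≡3 (mod 5); (1|5)=+1, (3|5)=-1; sign (−1)^0·+1^-3·-1^0 = +1.
(a,b)_2: α=3, β=2; u≡3, v≡1 (mod 8); ε(u)ε(v)=1·0, αω(v)=3·0, βω(u)=2·1; sum ≡ 0  ⇒  +1.
(a,b)_37: α=0, u≡2; β=1, v≡17 (mod 37); (2|37)=-1, (17|37)=-1; sign (−1)^0·-1^1·-1^0 = -1.
(a,b)_41: α=1, u≡13; β=0, v≡1 (mod 41); (13|41)=-1, (1|41)=+1; sign (−1)^0·-1^0·+1^1 = +1.
(a,b)_19: α=0, u≡9; β=-2, v≡6 (mod 19); (9|19)=+1, (6|19)=+1; sign (−1)^0·+1^-2·+1^0 = +1.
(a,b)_3: α=-2, u≡2; β=-8, v≡2 (mod 3); (2|3)=-1, (2|3)=-1; sign (−1)^0·-1^-8·-1^-2 = +1.
(a,b)_7: α=3, u≡3; β=2, v≡4 (mod 7); (3|7)=-1, (4|7)=+1; sign (−1)^0·-1^2·+1^3 = +1.
(a,b)_43: α=0, u≡3; β=1, v≡7 (mod 43); (3|43)=-1, (7|43)=-1; sign (−1)^0·-1^1·-1^0 = -1.
(a,b)_∞: sgn(-1429834)=−, sgn(10842665)=+, so +1.
(a,b)_53: α=1, u≡52; β=0, v≡41 (mod 53); (52|53)=+1, (41|53)=-1; sign (−1)^0·+1^0·-1^1 = -1.
(a,b)_29: α=0, u≡3; β=1, v≡12 (mod 29); (3|29)=-1, (12|29)=-1; sign (−1)^0·-1^1·-1^0 = -1.
(-1429834, 10842665 / ℚ) ramifies at {29, 37, 43, 53}: a division algebra.

[29, 37, 43, 53]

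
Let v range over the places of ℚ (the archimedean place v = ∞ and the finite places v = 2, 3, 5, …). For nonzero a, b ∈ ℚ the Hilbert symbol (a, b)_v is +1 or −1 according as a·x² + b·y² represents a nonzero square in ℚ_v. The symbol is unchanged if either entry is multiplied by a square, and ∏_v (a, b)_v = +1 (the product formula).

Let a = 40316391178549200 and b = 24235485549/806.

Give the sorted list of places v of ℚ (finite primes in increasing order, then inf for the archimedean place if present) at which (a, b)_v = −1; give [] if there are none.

[2, 3, 13, 17, 23, 31]

Mod squares: a ≡ 1677, b ≡ 447192174. Check v ∈ {∞, 2, 3, 5, 11, 13, 17, 19, 23, 31, 43}.
v=31: a=31^0·(≡15), b=31^-1·(≡16) mod 31; (15|31)=-1, (16|31)=+1; (−1)^{0·-1·15}·(-1)^-1·(+1)^0 = -1.
v=13: a=13^1·(≡1), b=13^-1·(≡8) mod 13; (1|13)=+1, (8|13)=-1; (−1)^{1·-1·6}·(+1)^-1·(-1)^1 = -1.
v=19: a=19^2·(≡1), b=19^2·(≡4) mod 19; (1|19)=+1, (4|19)=+1; (−1)^{2·2·9}·(+1)^2·(+1)^2 = +1.
v=2: v_2(a)=4, v_2(b)=-1; units ≡ 5, 7 (mod 8); ε·ε+αω+βω = 0·1+4·0+-1·1 ≡ 1  ⇒  (a,b)_2 = -1.
v=3: a=3^3·(≡1), b=3^1·(≡1) mod 3; (1|3)=+1, (1|3)=+1; (−1)^{3·1·1}·(+1)^1·(+1)^3 = -1.
v=43: a=43^1·(≡42), b=43^1·(≡41) mod 43; (42|43)=-1, (41|43)=+1; (−1)^{1·1·21}·(-1)^1·(+1)^1 = +1.
v=17: a=17^2·(≡10), b=17^1·(≡16) mod 17; (10|17)=-1, (16|17)=+1; (−1)^{2·1·8}·(-1)^1·(+1)^2 = -1.
v=∞: 1677 > 0 and 447192174 > 0  ⇒  (a,b)_∞ = +1.
v=23: a=23^2·(≡17), b=23^1·(≡7) mod 23; (17|23)=-1, (7|23)=-1; (−1)^{2·1·11}·(-1)^1·(-1)^2 = -1.
v=11: a=11^2·(≡9), b=11^3·(≡1) mod 11; (9|11)=+1, (1|11)=+1; (−1)^{2·3·5}·(+1)^3·(+1)^2 = +1.
v=5: a=5^2·(≡3), b=5^0·(≡4) mod 5; (3|5)=-1, (4|5)=+1; (−1)^{2·0·2}·(-1)^0·(+1)^2 = +1.
Ram(1677, 447192174) = {2, 3, 13, 17, 23, 31}; no ℚ_2-point on the conic.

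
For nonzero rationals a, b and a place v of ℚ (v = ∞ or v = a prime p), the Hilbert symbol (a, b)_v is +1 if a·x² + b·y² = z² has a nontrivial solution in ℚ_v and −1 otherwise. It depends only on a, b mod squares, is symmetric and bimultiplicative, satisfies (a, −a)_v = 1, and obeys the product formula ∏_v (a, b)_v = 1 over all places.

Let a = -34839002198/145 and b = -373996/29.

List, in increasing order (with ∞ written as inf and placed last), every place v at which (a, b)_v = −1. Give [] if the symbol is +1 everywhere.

(a, b) ≡ (-247036790, -7511) mod (ℚ^×)²; places V = {2, 5, 7, 11, 13, 19, 23, 29, 37, ∞}.
(a,b)_2: α=1, β=2; u≡5, v≡1 (mod 8); ε(u)ε(v)=0·0, αω(v)=1·0, βω(u)=2·1; sum ≡ 0  ⇒  +1.
(a,b)_37: α=1, u≡2; β=1, v≡24 (mod 37); (2|37)=-1, (24|37)=-1; sign (−1)^0·-1^1·-1^1 = +1.
(a,b)_19: α=0, u≡18; β=2, v≡18 (mod 19); (18|19)=-1, (18|19)=-1; sign (−1)^0·-1^2·-1^0 = +1.
(a,b)_∞: sgn(-247036790)=−, sgn(-7511)=−, so -1.
(a,b)_29: α=-1, u≡21; β=-1, v≡17 (mod 29); (21|29)=-1, (17|29)=-1; sign (−1)^0·-1^-1·-1^-1 = +1.
(a,b)_5: α=-1, u≡3; β=0, v≡1 (mod 5); (3|5)=-1, (1|5)=+1; sign (−1)^0·-1^0·+1^-1 = +1.
(a,b)_23: α=1, u≡19; β=0, v≡5 (mod 23); (19|23)=-1, (5|23)=-1; sign (−1)^0·-1^0·-1^1 = -1.
(a,b)_11: α=3, u≡7; β=0, v≡10 (mod 11); (7|11)=-1, (10|11)=-1; sign (−1)^0·-1^0·-1^3 = -1.
(a,b)_7: α=1, u≡3; β=1, v≡3 (mod 7); (3|7)=-1, (3|7)=-1; sign (−1)^1·-1^1·-1^1 = -1.
(a,b)_13: α=3, u≡11; β=0, v≡9 (mod 13); (11|13)=-1, (9|13)=+1; sign (−1)^0·-1^0·+1^3 = +1.
|Ram(-247036790, -7511)| = 4, even; anisotropic at {7, 11, 23, ∞}.

[7, 11, 23, inf]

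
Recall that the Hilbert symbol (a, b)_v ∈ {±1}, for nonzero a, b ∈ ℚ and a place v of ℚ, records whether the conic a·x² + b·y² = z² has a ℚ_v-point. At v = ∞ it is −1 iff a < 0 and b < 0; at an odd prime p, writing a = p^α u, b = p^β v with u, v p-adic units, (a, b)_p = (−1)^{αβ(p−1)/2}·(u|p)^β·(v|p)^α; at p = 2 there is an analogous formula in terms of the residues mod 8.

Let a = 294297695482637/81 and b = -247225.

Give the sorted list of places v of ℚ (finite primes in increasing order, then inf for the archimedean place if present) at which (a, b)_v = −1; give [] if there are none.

Mod squares: a ≡ 7733, b ≡ -9889. Check v ∈ {∞, 2, 3, 5, 7, 11, 19, 29, 31, 37}.
v=19: a=19^1·(≡8), b=19^0·(≡3) mod 19; (8|19)=-1, (3|19)=-1; (−1)^{1·0·9}·(-1)^0·(-1)^1 = -1.
v=31: a=31^4·(≡9), b=31^1·(≡23) mod 31; (9|31)=+1, (23|31)=-1; (−1)^{4·1·15}·(+1)^1·(-1)^4 = +1.
v=11: a=11^1·(≡10), b=11^1·(≡9) mod 11; (10|11)=-1, (9|11)=+1; (−1)^{1·1·5}·(-1)^1·(+1)^1 = +1.
v=37: a=37^1·(≡22), b=37^0·(≡9) mod 37; (22|37)=-1, (9|37)=+1; (−1)^{1·0·18}·(-1)^0·(+1)^1 = +1.
v=29: a=29^2·(≡21), b=29^1·(≡1) mod 29; (21|29)=-1, (1|29)=+1; (−1)^{2·1·14}·(-1)^1·(+1)^2 = -1.
v=2: v_2(a)=0, v_2(b)=0; units ≡ 5, 7 (mod 8); ε·ε+αω+βω = 0·1+0·0+0·1 ≡ 0  ⇒  (a,b)_2 = +1.
v=5: a=5^0·(≡2), b=5^2·(≡1) mod 5; (2|5)=-1, (1|5)=+1; (−1)^{0·2·2}·(-1)^2·(+1)^0 = +1.
v=∞: 7733 > 0 and -9889 < 0  ⇒  (a,b)_∞ = +1.
v=3: a=3^-4·(≡2), b=3^0·(≡2) mod 3; (2|3)=-1, (2|3)=-1; (−1)^{-4·0·1}·(-1)^0·(-1)^-4 = +1.
v=7: a=7^2·(≡5), b=7^0·(≡1) mod 7; (5|7)=-1, (1|7)=+1; (−1)^{2·0·3}·(-1)^0·(+1)^2 = +1.
|Ram(7733, -9889)| = 2, even; anisotropic at {19, 29}.

[19, 29]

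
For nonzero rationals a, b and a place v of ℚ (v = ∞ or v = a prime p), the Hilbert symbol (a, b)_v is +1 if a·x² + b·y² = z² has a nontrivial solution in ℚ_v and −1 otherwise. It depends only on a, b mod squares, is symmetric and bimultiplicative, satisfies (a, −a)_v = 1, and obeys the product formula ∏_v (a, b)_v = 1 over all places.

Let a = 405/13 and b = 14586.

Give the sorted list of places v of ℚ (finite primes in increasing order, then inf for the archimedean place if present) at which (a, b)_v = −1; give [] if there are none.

(a, b) ≡ (65, 14586) mod (ℚ^×)²; places V = {2, 3, 5, 11, 13, 17, ∞}.
(a,b)_13: α=-1, u≡2; β=1, v≡4 (mod 13); (2|13)=-1, (4|13)=+1; sign (−1)^0·-1^1·+1^-1 = -1.
(a,b)_17: α=0, u≡5; β=1, v≡8 (mod 17); (5|17)=-1, (8|17)=+1; sign (−1)^0·-1^1·+1^0 = -1.
(a,b)_∞: sgn(65)=+, sgn(14586)=+, so +1.
(a,b)_11: α=0, u≡10; β=1, v≡6 (mod 11); (10|11)=-1, (6|11)=-1; sign (−1)^0·-1^1·-1^0 = -1.
(a,b)_5: α=1, u≡2; β=0, v≡1 (mod 5); (2|5)=-1, (1|5)=+1; sign (−1)^0·-1^0·+1^1 = +1.
(a,b)_3: α=4, u≡2; β=1, v≡2 (mod 3); (2|3)=-1, (2|3)=-1; sign (−1)^0·-1^1·-1^4 = -1.
(a,b)_2: α=0, β=1; u≡1, v≡5 (mod 8); ε(u)ε(v)=0·0, αω(v)=0·1, βω(u)=1·0; sum ≡ 0  ⇒  +1.
(65, 14586 / ℚ) ramifies at {3, 11, 13, 17}: a division algebra.

[3, 11, 13, 17]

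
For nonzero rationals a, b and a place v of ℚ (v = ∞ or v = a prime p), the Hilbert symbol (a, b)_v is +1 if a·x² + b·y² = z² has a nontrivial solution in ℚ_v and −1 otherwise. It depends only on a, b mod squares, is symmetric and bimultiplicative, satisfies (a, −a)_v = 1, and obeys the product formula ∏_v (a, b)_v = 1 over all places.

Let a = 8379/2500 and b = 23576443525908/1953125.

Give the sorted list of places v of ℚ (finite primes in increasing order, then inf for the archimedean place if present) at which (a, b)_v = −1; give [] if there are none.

[7, 13, 19, 23]

Mod squares: a ≡ 19, b ≡ 10465. Check v ∈ {∞, 2, 3, 5, 7, 13, 19, 23}.
v=13: a=13^0·(≡5), b=13^1·(≡4) mod 13; (5|13)=-1, (4|13)=+1; (−1)^{0·1·6}·(-1)^1·(+1)^0 = -1.
v=3: a=3^2·(≡1), b=3^2·(≡1) mod 3; (1|3)=+1, (1|3)=+1; (−1)^{2·2·1}·(+1)^2·(+1)^2 = +1.
v=2: v_2(a)=-2, v_2(b)=2; units ≡ 3, 1 (mod 8); ε·ε+αω+βω = 1·0+-2·0+2·1 ≡ 0  ⇒  (a,b)_2 = +1.
v=5: a=5^-4·(≡1), b=5^-9·(≡3) mod 5; (1|5)=+1, (3|5)=-1; (−1)^{-4·-9·2}·(+1)^-9·(-1)^-4 = +1.
v=19: a=19^1·(≡9), b=19^4·(≡15) mod 19; (9|19)=+1, (15|19)=-1; (−1)^{1·4·9}·(+1)^4·(-1)^1 = -1.
v=23: a=23^0·(≡22), b=23^1·(≡12) mod 23; (22|23)=-1, (12|23)=+1; (−1)^{0·1·11}·(-1)^1·(+1)^0 = -1.
v=∞: 19 > 0 and 10465 > 0  ⇒  (a,b)_∞ = +1.
v=7: a=7^2·(≡3), b=7^5·(≡4) mod 7; (3|7)=-1, (4|7)=+1; (−1)^{2·5·3}·(-1)^5·(+1)^2 = -1.
Ram(19, 10465) = {7, 13, 19, 23}; no ℚ_7-point on the conic.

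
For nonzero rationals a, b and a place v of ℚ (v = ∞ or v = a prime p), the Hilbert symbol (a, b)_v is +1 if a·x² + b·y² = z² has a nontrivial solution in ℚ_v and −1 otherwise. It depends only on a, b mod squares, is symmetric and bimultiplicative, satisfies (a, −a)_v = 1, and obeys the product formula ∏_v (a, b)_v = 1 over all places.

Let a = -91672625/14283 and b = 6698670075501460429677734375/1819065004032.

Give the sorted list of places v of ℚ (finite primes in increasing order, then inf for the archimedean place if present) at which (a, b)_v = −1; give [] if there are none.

Mod squares: a ≡ -90915, b ≡ 31620237. Check v ∈ {∞, 2, 3, 5, 11, 19, 23, 29, 37, 47}.
v=47: a=47^0·(≡13), b=47^1·(≡44) mod 47; (13|47)=-1, (44|47)=-1; (−1)^{0·1·23}·(-1)^1·(-1)^0 = -1.
v=∞: -90915 < 0 and 31620237 > 0  ⇒  (a,b)_∞ = +1.
v=5: a=5^3·(≡3), b=5^10·(≡2) mod 5; (3|5)=-1, (2|5)=-1; (−1)^{3·10·2}·(-1)^10·(-1)^3 = -1.
v=2: v_2(a)=0, v_2(b)=-12; units ≡ 5, 5 (mod 8); ε·ε+αω+βω = 0·0+0·1+-12·1 ≡ 0  ⇒  (a,b)_2 = +1.
v=23: a=23^-2·(≡4), b=23^-6·(≡15) mod 23; (4|23)=+1, (15|23)=-1; (−1)^{-2·-6·11}·(+1)^-6·(-1)^-2 = +1.
v=37: a=37^0·(≡18), b=37^1·(≡10) mod 37; (18|37)=-1, (10|37)=+1; (−1)^{0·1·18}·(-1)^1·(+1)^0 = -1.
v=11: a=11^3·(≡8), b=11^9·(≡1) mod 11; (8|11)=-1, (1|11)=+1; (−1)^{3·9·5}·(-1)^9·(+1)^3 = +1.
v=29: a=29^1·(≡11), b=29^3·(≡14) mod 29; (11|29)=-1, (14|29)=-1; (−1)^{1·3·14}·(-1)^3·(-1)^1 = +1.
v=19: a=19^1·(≡3), b=19^3·(≡15) mod 19; (3|19)=-1, (15|19)=-1; (−1)^{1·3·9}·(-1)^3·(-1)^1 = -1.
v=3: a=3^-3·(≡1), b=3^-1·(≡2) mod 3; (1|3)=+1, (2|3)=-1; (−1)^{-3·-1·1}·(+1)^-1·(-1)^-3 = +1.
Ram(-90915, 31620237) = {5, 19, 37, 47}; no ℚ_5-point on the conic.

[5, 19, 37, 47]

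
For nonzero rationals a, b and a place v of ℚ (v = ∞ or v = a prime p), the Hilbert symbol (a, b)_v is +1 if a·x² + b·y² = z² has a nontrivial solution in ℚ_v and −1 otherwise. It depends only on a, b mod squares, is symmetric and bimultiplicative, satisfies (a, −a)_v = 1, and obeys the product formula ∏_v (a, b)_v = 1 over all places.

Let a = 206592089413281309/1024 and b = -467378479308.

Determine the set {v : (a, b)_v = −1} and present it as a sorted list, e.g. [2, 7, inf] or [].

[17, 47]

Mod squares: a ≡ 15181, b ≡ -3. Check v ∈ {∞, 2, 3, 13, 17, 19, 47}.
v=17: a=17^3·(≡13), b=17^2·(≡3) mod 17; (13|17)=+1, (3|17)=-1; (−1)^{3·2·8}·(+1)^2·(-1)^3 = -1.
v=2: v_2(a)=-10, v_2(b)=2; units ≡ 5, 5 (mod 8); ε·ε+αω+βω = 0·0+-10·1+2·1 ≡ 0  ⇒  (a,b)_2 = +1.
v=13: a=13^0·(≡1), b=13^2·(≡9) mod 13; (1|13)=+1, (9|13)=+1; (−1)^{0·2·6}·(+1)^2·(+1)^0 = +1.
v=3: a=3^10·(≡1), b=3^1·(≡2) mod 3; (1|3)=+1, (2|3)=-1; (−1)^{10·1·1}·(+1)^1·(-1)^10 = +1.
v=19: a=19^3·(≡11), b=19^2·(≡5) mod 19; (11|19)=+1, (5|19)=+1; (−1)^{3·2·9}·(+1)^2·(+1)^3 = +1.
v=47: a=47^3·(≡10), b=47^2·(≡30) mod 47; (10|47)=-1, (30|47)=-1; (−1)^{3·2·23}·(-1)^2·(-1)^3 = -1.
v=∞: 15181 > 0 and -3 < 0  ⇒  (a,b)_∞ = +1.
Ram(15181, -3) = {17, 47}; no ℚ_17-point on the conic.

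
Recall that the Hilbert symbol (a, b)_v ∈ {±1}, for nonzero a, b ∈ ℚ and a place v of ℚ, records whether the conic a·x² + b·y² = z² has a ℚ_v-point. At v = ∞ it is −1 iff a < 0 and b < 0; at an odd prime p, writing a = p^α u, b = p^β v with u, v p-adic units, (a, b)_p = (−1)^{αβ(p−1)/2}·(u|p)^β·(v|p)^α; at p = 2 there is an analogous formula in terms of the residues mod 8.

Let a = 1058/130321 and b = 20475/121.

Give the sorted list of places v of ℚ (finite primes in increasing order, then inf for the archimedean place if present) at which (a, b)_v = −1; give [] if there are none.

(a, b) ≡ (2, 91) mod (ℚ^×)²; places V = {2, 3, 5, 7, 11, 13, 19, 23, ∞}.
(a,b)_19: α=-4, u≡13; β=0, v≡18 (mod 19); (13|19)=-1, (18|19)=-1; sign (−1)^0·-1^0·-1^-4 = +1.
(a,b)_11: α=0, u≡6; β=-2, v≡4 (mod 11); (6|11)=-1, (4|11)=+1; sign (−1)^0·-1^-2·+1^0 = +1.
(a,b)_23: α=2, u≡16; β=0, v≡20 (mod 23); (16|23)=+1, (20|23)=-1; sign (−1)^0·+1^0·-1^2 = +1.
(a,b)_5: α=0, u≡3; β=2, v≡4 (mod 5); (3|5)=-1, (4|5)=+1; sign (−1)^0·-1^2·+1^0 = +1.
(a,b)_7: α=0, u≡4; β=1, v≡3 (mod 7); (4|7)=+1, (3|7)=-1; sign (−1)^0·+1^1·-1^0 = +1.
(a,b)_∞: sgn(2)=+, sgn(91)=+, so +1.
(a,b)_2: α=1, β=0; u≡1, v≡3 (mod 8); ε(u)ε(v)=0·1, αω(v)=1·1, βω(u)=0·0; sum ≡ 1  ⇒  -1.
(a,b)_13: α=0, u≡2; β=1, v≡7 (mod 13); (2|13)=-1, (7|13)=-1; sign (−1)^0·-1^1·-1^0 = -1.
(a,b)_3: α=0, u≡2; β=2, v≡1 (mod 3); (2|3)=-1, (1|3)=+1; sign (−1)^0·-1^2·+1^0 = +1.
|Ram(2, 91)| = 2, even; anisotropic at {2, 13}.

[2, 13]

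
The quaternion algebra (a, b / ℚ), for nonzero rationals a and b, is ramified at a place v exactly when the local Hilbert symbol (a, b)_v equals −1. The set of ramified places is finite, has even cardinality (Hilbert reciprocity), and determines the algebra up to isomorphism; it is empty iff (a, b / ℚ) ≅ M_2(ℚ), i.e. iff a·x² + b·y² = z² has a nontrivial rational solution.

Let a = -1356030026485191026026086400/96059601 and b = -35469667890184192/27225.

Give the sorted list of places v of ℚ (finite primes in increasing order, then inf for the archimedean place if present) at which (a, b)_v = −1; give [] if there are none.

Mod squares: a ≡ -28294, b ≡ -7794997. Check v ∈ {∞, 2, 3, 5, 7, 11, 17, 19, 29, 31, 43, 47}.
v=31: a=31^4·(≡10), b=31^2·(≡24) mod 31; (10|31)=+1, (24|31)=-1; (−1)^{4·2·15}·(+1)^2·(-1)^4 = +1.
v=7: a=7^1·(≡1), b=7^1·(≡3) mod 7; (1|7)=+1, (3|7)=-1; (−1)^{1·1·3}·(+1)^1·(-1)^1 = +1.
v=11: a=11^-4·(≡5), b=11^-2·(≡10) mod 11; (5|11)=+1, (10|11)=-1; (−1)^{-4·-2·5}·(+1)^-2·(-1)^-4 = +1.
v=47: a=47^1·(≡28), b=47^1·(≡27) mod 47; (28|47)=+1, (27|47)=+1; (−1)^{1·1·23}·(+1)^1·(+1)^1 = -1.
v=3: a=3^-8·(≡2), b=3^-2·(≡2) mod 3; (2|3)=-1, (2|3)=-1; (−1)^{-8·-2·1}·(-1)^-2·(-1)^-8 = +1.
v=43: a=43^1·(≡42), b=43^1·(≡31) mod 43; (42|43)=-1, (31|43)=+1; (−1)^{1·1·21}·(-1)^1·(+1)^1 = +1.
v=5: a=5^2·(≡4), b=5^-2·(≡2) mod 5; (4|5)=+1, (2|5)=-1; (−1)^{2·-2·2}·(+1)^-2·(-1)^2 = +1.
v=2: v_2(a)=17, v_2(b)=14; units ≡ 5, 3 (mod 8); ε·ε+αω+βω = 0·1+17·1+14·1 ≡ 1  ⇒  (a,b)_2 = -1.
v=∞: -28294 < 0 and -7794997 < 0  ⇒  (a,b)_∞ = -1.
v=19: a=19^4·(≡6), b=19^1·(≡4) mod 19; (6|19)=+1, (4|19)=+1; (−1)^{4·1·9}·(+1)^1·(+1)^4 = +1.
v=29: a=29^2·(≡11), b=29^1·(≡14) mod 29; (11|29)=-1, (14|29)=-1; (−1)^{2·1·14}·(-1)^1·(-1)^2 = -1.
v=17: a=17^2·(≡10), b=17^2·(≡1) mod 17; (10|17)=-1, (1|17)=+1; (−1)^{2·2·8}·(-1)^2·(+1)^2 = +1.
|Ram(-28294, -7794997)| = 4, even; anisotropic at {2, 29, 47, ∞}.

[2, 29, 47, inf]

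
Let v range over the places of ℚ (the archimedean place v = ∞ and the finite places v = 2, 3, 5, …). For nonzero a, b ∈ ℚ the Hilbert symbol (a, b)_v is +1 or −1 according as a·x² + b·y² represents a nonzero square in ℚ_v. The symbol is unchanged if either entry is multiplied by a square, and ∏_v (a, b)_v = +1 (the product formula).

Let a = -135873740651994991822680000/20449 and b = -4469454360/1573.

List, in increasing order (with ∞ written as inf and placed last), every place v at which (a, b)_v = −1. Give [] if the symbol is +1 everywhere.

(a, b) ≡ (-6783, -15470) mod (ℚ^×)²; places V = {2, 3, 5, 7, 11, 13, 17, 19, ∞}.
(a,b)_∞: sgn(-6783)=−, sgn(-15470)=−, so -1.
(a,b)_5: α=4, u≡3; β=1, v≡1 (mod 5); (3|5)=-1, (1|5)=+1; sign (−1)^0·-1^1·+1^4 = -1.
(a,b)_11: α=-2, u≡5; β=-2, v≡7 (mod 11); (5|11)=+1, (7|11)=-1; sign (−1)^0·+1^-2·-1^-2 = +1.
(a,b)_19: α=7, u≡17; β=2, v≡14 (mod 19); (17|19)=+1, (14|19)=-1; sign (−1)^0·+1^2·-1^7 = -1.
(a,b)_17: α=7, u≡1; β=3, v≡2 (mod 17); (1|17)=+1, (2|17)=+1; sign (−1)^0·+1^3·+1^7 = +1.
(a,b)_3: α=3, u≡1; β=2, v≡1 (mod 3); (1|3)=+1, (1|3)=+1; sign (−1)^0·+1^2·+1^3 = +1.
(a,b)_2: α=6, β=3; u≡1, v≡1 (mod 8); ε(u)ε(v)=0·0, αω(v)=6·0, βω(u)=3·0; sum ≡ 0  ⇒  +1.
(a,b)_7: α=3, u≡1; β=1, v≡1 (mod 7); (1|7)=+1, (1|7)=+1; sign (−1)^1·+1^1·+1^3 = -1.
(a,b)_13: α=-2, u≡9; β=-1, v≡8 (mod 13); (9|13)=+1, (8|13)=-1; sign (−1)^0·+1^-1·-1^-2 = +1.
Ram(-6783, -15470) = {5, 7, 19, ∞}; no ℚ_5-point on the conic.

[5, 7, 19, inf]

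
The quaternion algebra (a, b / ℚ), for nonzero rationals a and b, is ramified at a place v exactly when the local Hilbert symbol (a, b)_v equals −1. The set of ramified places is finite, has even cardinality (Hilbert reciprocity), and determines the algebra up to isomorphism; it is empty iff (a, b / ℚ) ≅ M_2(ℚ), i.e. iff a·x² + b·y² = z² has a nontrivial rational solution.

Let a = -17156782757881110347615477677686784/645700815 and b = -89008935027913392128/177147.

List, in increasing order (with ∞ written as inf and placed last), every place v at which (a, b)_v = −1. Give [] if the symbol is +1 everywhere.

(a, b) ≡ (-8835, -16926) mod (ℚ^×)²; places V = {2, 3, 5, 7, 13, 17, 19, 31, ∞}.
(a,b)_31: α=5, u≡2; β=3, v≡30 (mod 31); (2|31)=+1, (30|31)=-1; sign (−1)^1·+1^3·-1^5 = +1.
(a,b)_5: α=-1, u≡2; β=0, v≡1 (mod 5); (2|5)=-1, (1|5)=+1; sign (−1)^0·-1^0·+1^-1 = +1.
(a,b)_19: α=3, u≡15; β=2, v≡2 (mod 19); (15|19)=-1, (2|19)=-1; sign (−1)^0·-1^2·-1^3 = -1.
(a,b)_17: α=4, u≡12; β=2, v≡12 (mod 17); (12|17)=-1, (12|17)=-1; sign (−1)^0·-1^2·-1^4 = +1.
(a,b)_2: α=30, β=17; u≡5, v≡1 (mod 8); ε(u)ε(v)=0·0, αω(v)=30·0, βω(u)=17·1; sum ≡ 1  ⇒  -1.
(a,b)_∞: sgn(-8835)=−, sgn(-16926)=−, so -1.
(a,b)_3: α=-17, u≡1; β=-11, v≡1 (mod 3); (1|3)=+1, (1|3)=+1; sign (−1)^1·+1^-11·+1^-17 = -1.
(a,b)_7: α=8, u≡5; β=5, v≡2 (mod 7); (5|7)=-1, (2|7)=+1; sign (−1)^0·-1^5·+1^8 = -1.
(a,b)_13: α=2, u≡11; β=1, v≡8 (mod 13); (11|13)=-1, (8|13)=-1; sign (−1)^0·-1^1·-1^2 = -1.
(-8835, -16926 / ℚ) ramifies at {2, 3, 7, 13, 19, ∞}: a division algebra.

[2, 3, 7, 13, 19, inf]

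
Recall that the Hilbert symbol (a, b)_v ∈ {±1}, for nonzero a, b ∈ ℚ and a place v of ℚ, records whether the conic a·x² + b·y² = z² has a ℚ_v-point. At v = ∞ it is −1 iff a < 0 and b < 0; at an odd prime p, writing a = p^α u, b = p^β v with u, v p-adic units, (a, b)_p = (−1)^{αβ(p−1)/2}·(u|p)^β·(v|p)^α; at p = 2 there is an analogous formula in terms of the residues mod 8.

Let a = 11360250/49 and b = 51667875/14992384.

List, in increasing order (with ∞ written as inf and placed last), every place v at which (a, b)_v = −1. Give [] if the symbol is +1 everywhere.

Mod squares: a ≡ 5610, b ≡ 35. Check v ∈ {∞, 2, 3, 5, 7, 11, 17}.
v=5: a=5^3·(≡3), b=5^3·(≡2) mod 5; (3|5)=-1, (2|5)=-1; (−1)^{3·3·2}·(-1)^3·(-1)^3 = +1.
v=11: a=11^1·(≡3), b=11^-4·(≡6) mod 11; (3|11)=+1, (6|11)=-1; (−1)^{1·-4·5}·(+1)^-4·(-1)^1 = -1.
v=2: v_2(a)=1, v_2(b)=-10; units ≡ 5, 3 (mod 8); ε·ε+αω+βω = 0·1+1·1+-10·1 ≡ 1  ⇒  (a,b)_2 = -1.
v=17: a=17^1·(≡10), b=17^0·(≡4) mod 17; (10|17)=-1, (4|17)=+1; (−1)^{1·0·8}·(-1)^0·(+1)^1 = +1.
v=7: a=7^-2·(≡6), b=7^1·(≡3) mod 7; (6|7)=-1, (3|7)=-1; (−1)^{-2·1·3}·(-1)^1·(-1)^-2 = -1.
v=3: a=3^5·(≡1), b=3^10·(≡2) mod 3; (1|3)=+1, (2|3)=-1; (−1)^{5·10·1}·(+1)^10·(-1)^5 = -1.
v=∞: 5610 > 0 and 35 > 0  ⇒  (a,b)_∞ = +1.
|Ram(5610, 35)| = 4, even; anisotropic at {2, 3, 7, 11}.

[2, 3, 7, 11]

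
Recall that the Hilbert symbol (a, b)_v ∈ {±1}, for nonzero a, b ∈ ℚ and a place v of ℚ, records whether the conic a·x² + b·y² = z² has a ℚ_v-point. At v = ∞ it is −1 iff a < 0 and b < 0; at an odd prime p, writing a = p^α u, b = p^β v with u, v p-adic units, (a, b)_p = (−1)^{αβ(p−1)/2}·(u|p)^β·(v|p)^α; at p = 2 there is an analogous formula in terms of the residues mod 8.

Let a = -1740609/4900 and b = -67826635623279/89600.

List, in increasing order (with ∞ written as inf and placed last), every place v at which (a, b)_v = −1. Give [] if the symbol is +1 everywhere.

Mod squares: a ≡ -21489, b ≡ -20706. Check v ∈ {∞, 2, 3, 5, 7, 13, 17, 19, 29}.
v=29: a=29^1·(≡20), b=29^1·(≡18) mod 29; (20|29)=+1, (18|29)=-1; (−1)^{1·1·14}·(+1)^1·(-1)^1 = -1.
v=7: a=7^-2·(≡2), b=7^-1·(≡5) mod 7; (2|7)=+1, (5|7)=-1; (−1)^{-2·-1·3}·(+1)^-1·(-1)^-2 = +1.
v=19: a=19^1·(≡6), b=19^2·(≡7) mod 19; (6|19)=+1, (7|19)=+1; (−1)^{1·2·9}·(+1)^2·(+1)^1 = +1.
v=3: a=3^5·(≡1), b=3^3·(≡1) mod 3; (1|3)=+1, (1|3)=+1; (−1)^{5·3·1}·(+1)^3·(+1)^5 = -1.
v=2: v_2(a)=-2, v_2(b)=-9; units ≡ 7, 7 (mod 8); ε·ε+αω+βω = 1·1+-2·0+-9·0 ≡ 1  ⇒  (a,b)_2 = -1.
v=5: a=5^-2·(≡1), b=5^-2·(≡4) mod 5; (1|5)=+1, (4|5)=+1; (−1)^{-2·-2·2}·(+1)^-2·(+1)^-2 = +1.
v=13: a=13^1·(≡6), b=13^2·(≡3) mod 13; (6|13)=-1, (3|13)=+1; (−1)^{1·2·6}·(-1)^2·(+1)^1 = +1.
v=17: a=17^0·(≡1), b=17^5·(≡14) mod 17; (1|17)=+1, (14|17)=-1; (−1)^{0·5·8}·(+1)^5·(-1)^0 = +1.
v=∞: -21489 < 0 and -20706 < 0  ⇒  (a,b)_∞ = -1.
(-21489, -20706 / ℚ) ramifies at {2, 3, 29, ∞}: a division algebra.

[2, 3, 29, inf]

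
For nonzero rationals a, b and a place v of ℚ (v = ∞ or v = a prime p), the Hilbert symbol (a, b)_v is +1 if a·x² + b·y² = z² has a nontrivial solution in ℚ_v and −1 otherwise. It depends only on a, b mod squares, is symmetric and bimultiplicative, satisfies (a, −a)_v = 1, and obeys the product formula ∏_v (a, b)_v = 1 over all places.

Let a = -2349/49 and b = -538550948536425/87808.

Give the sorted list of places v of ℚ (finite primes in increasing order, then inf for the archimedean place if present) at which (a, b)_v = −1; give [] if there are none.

(a, b) ≡ (-29, -1569799) mod (ℚ^×)²; places V = {2, 3, 5, 7, 11, 19, 29, 37, ∞}.
(a,b)_5: α=0, u≡4; β=2, v≡1 (mod 5); (4|5)=+1, (1|5)=+1; sign (−1)^0·+1^2·+1^0 = +1.
(a,b)_11: α=0, u≡1; β=5, v≡1 (mod 11); (1|11)=+1, (1|11)=+1; sign (−1)^0·+1^5·+1^0 = +1.
(a,b)_19: α=0, u≡11; β=1, v≡14 (mod 19); (11|19)=+1, (14|19)=-1; sign (−1)^0·+1^1·-1^0 = +1.
(a,b)_3: α=4, u≡1; β=8, v≡2 (mod 3); (1|3)=+1, (2|3)=-1; sign (−1)^0·+1^8·-1^4 = +1.
(a,b)_37: α=0, u≡17; β=1, v≡30 (mod 37); (17|37)=-1, (30|37)=+1; sign (−1)^0·-1^1·+1^0 = -1.
(a,b)_29: α=1, u≡9; β=1, v≡10 (mod 29); (9|29)=+1, (10|29)=-1; sign (−1)^0·+1^1·-1^1 = -1.
(a,b)_2: α=0, β=-8; u≡3, v≡1 (mod 8); ε(u)ε(v)=1·0, αω(v)=0·0, βω(u)=-8·1; sum ≡ 0  ⇒  +1.
(a,b)_∞: sgn(-29)=−, sgn(-1569799)=−, so -1.
(a,b)_7: α=-2, u≡3; β=-3, v≡2 (mod 7); (3|7)=-1, (2|7)=+1; sign (−1)^0·-1^-3·+1^-2 = -1.
Ram(-29, -1569799) = {7, 29, 37, ∞}; no ℚ_7-point on the conic.

[7, 29, 37, inf]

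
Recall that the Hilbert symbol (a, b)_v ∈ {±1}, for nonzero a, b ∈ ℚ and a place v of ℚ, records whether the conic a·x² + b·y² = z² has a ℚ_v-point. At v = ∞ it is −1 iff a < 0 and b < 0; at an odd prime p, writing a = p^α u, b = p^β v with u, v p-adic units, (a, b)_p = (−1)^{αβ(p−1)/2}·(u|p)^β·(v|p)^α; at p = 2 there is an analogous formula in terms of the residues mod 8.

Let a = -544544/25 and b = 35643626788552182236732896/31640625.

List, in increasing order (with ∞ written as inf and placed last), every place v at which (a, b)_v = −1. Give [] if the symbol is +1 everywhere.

[2, 7, 11, 19]

(a, b) ≡ (-34034, 2926) mod (ℚ^×)²; places V = {2, 3, 5, 7, 11, 13, 17, 19, 23, 29, ∞}.
(a,b)_2: α=5, β=5; u≡7, v≡7 (mod 8); ε(u)ε(v)=1·1, αω(v)=5·0, βω(u)=5·0; sum ≡ 1  ⇒  -1.
(a,b)_3: α=0, u≡1; β=-4, v≡1 (mod 3); (1|3)=+1, (1|3)=+1; sign (−1)^0·+1^-4·+1^0 = +1.
(a,b)_7: α=1, u≡5; β=3, v≡5 (mod 7); (5|7)=-1, (5|7)=-1; sign (−1)^1·-1^3·-1^1 = -1.
(a,b)_19: α=0, u≡12; β=1, v≡2 (mod 19); (12|19)=-1, (2|19)=-1; sign (−1)^0·-1^1·-1^0 = -1.
(a,b)_13: α=1, u≡2; β=4, v≡4 (mod 13); (2|13)=-1, (4|13)=+1; sign (−1)^0·-1^4·+1^1 = +1.
(a,b)_23: α=0, u≡2; β=2, v≡14 (mod 23); (2|23)=+1, (14|23)=-1; sign (−1)^0·+1^2·-1^0 = +1.
(a,b)_11: α=1, u≡6; β=5, v≡6 (mod 11); (6|11)=-1, (6|11)=-1; sign (−1)^1·-1^5·-1^1 = -1.
(a,b)_29: α=0, u≡10; β=2, v≡12 (mod 29); (10|29)=-1, (12|29)=-1; sign (−1)^0·-1^2·-1^0 = +1.
(a,b)_5: α=-2, u≡1; β=-8, v≡1 (mod 5); (1|5)=+1, (1|5)=+1; sign (−1)^0·+1^-8·+1^-2 = +1.
(a,b)_∞: sgn(-34034)=−, sgn(2926)=+, so +1.
(a,b)_17: α=1, u≡8; β=4, v≡13 (mod 17); (8|17)=+1, (13|17)=+1; sign (−1)^0·+1^4·+1^1 = +1.
(-34034, 2926 / ℚ) ramifies at {2, 7, 11, 19}: a division algebra.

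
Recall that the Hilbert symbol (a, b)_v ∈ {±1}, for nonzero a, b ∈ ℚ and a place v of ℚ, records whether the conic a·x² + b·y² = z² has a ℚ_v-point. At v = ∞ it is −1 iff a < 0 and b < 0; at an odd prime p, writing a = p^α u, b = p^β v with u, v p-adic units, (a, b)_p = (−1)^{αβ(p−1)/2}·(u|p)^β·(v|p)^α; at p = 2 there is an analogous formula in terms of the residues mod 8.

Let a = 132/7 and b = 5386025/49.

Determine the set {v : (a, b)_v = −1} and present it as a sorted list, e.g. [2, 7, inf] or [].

[3, 11, 17, 19]

(a, b) ≡ (231, 215441) mod (ℚ^×)²; places V = {2, 3, 5, 7, 11, 17, 19, 23, 29, ∞}.
(a,b)_∞: sgn(231)=+, sgn(215441)=+, so +1.
(a,b)_3: α=1, u≡2; β=0, v≡2 (mod 3); (2|3)=-1, (2|3)=-1; sign (−1)^0·-1^0·-1^1 = -1.
(a,b)_29: α=0, u≡23; β=1, v≡28 (mod 29); (23|29)=+1, (28|29)=+1; sign (−1)^0·+1^1·+1^0 = +1.
(a,b)_7: α=-1, u≡6; β=-2, v≡1 (mod 7); (6|7)=-1, (1|7)=+1; sign (−1)^0·-1^-2·+1^-1 = +1.
(a,b)_11: α=1, u≡8; β=0, v≡8 (mod 11); (8|11)=-1, (8|11)=-1; sign (−1)^0·-1^0·-1^1 = -1.
(a,b)_17: α=0, u≡14; β=1, v≡2 (mod 17); (14|17)=-1, (2|17)=+1; sign (−1)^0·-1^1·+1^0 = -1.
(a,b)_2: α=2, β=0; u≡7, v≡1 (mod 8); ε(u)ε(v)=1·0, αω(v)=2·0, βω(u)=0·0; sum ≡ 0  ⇒  +1.
(a,b)_19: α=0, u≡8; β=1, v≡3 (mod 19); (8|19)=-1, (3|19)=-1; sign (−1)^0·-1^1·-1^0 = -1.
(a,b)_23: α=0, u≡9; β=1, v≡4 (mod 23); (9|23)=+1, (4|23)=+1; sign (−1)^0·+1^1·+1^0 = +1.
(a,b)_5: α=0, u≡1; β=2, v≡4 (mod 5); (1|5)=+1, (4|5)=+1; sign (−1)^0·+1^2·+1^0 = +1.
Ram(231, 215441) = {3, 11, 17, 19}; no ℚ_3-point on the conic.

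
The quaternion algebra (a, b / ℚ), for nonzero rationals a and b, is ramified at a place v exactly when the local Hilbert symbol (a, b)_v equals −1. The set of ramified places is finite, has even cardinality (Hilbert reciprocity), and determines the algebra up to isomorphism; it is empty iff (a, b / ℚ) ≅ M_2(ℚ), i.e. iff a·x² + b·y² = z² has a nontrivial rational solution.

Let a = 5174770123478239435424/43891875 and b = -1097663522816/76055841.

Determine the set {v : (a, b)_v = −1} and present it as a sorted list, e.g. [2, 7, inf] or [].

[29, 31]

Mod squares: a ≡ 124062, b ≡ -41354. Check v ∈ {∞, 2, 3, 5, 7, 13, 17, 19, 23, 29, 31, 47}.
v=29: a=29^3·(≡10), b=29^1·(≡23) mod 29; (10|29)=-1, (23|29)=+1; (−1)^{3·1·14}·(-1)^1·(+1)^3 = -1.
v=23: a=23^3·(≡8), b=23^3·(≡14) mod 23; (8|23)=+1, (14|23)=-1; (−1)^{3·3·11}·(+1)^3·(-1)^3 = +1.
v=7: a=7^2·(≡2), b=7^2·(≡2) mod 7; (2|7)=+1, (2|7)=+1; (−1)^{2·2·3}·(+1)^2·(+1)^2 = +1.
v=17: a=17^-2·(≡9), b=17^-2·(≡14) mod 17; (9|17)=+1, (14|17)=-1; (−1)^{-2·-2·8}·(+1)^-2·(-1)^-2 = +1.
v=31: a=31^3·(≡29), b=31^1·(≡17) mod 31; (29|31)=-1, (17|31)=-1; (−1)^{3·1·15}·(-1)^1·(-1)^3 = -1.
v=19: a=19^0·(≡6), b=19^-2·(≡9) mod 19; (6|19)=+1, (9|19)=+1; (−1)^{0·-2·9}·(+1)^-2·(+1)^0 = +1.
v=∞: 124062 > 0 and -41354 < 0  ⇒  (a,b)_∞ = +1.
v=13: a=13^2·(≡12), b=13^0·(≡9) mod 13; (12|13)=+1, (9|13)=+1; (−1)^{2·0·6}·(+1)^0·(+1)^2 = +1.
v=5: a=5^-4·(≡2), b=5^0·(≡4) mod 5; (2|5)=-1, (4|5)=+1; (−1)^{-4·0·2}·(-1)^0·(+1)^-4 = +1.
v=3: a=3^-5·(≡2), b=3^-6·(≡1) mod 3; (2|3)=-1, (1|3)=+1; (−1)^{-5·-6·1}·(-1)^-6·(+1)^-5 = +1.
v=47: a=47^2·(≡39), b=47^0·(≡14) mod 47; (39|47)=-1, (14|47)=+1; (−1)^{2·0·23}·(-1)^0·(+1)^2 = +1.
v=2: v_2(a)=5, v_2(b)=11; units ≡ 7, 3 (mod 8); ε·ε+αω+βω = 1·1+5·1+11·0 ≡ 0  ⇒  (a,b)_2 = +1.
(124062, -41354 / ℚ) ramifies at {29, 31}: a division algebra.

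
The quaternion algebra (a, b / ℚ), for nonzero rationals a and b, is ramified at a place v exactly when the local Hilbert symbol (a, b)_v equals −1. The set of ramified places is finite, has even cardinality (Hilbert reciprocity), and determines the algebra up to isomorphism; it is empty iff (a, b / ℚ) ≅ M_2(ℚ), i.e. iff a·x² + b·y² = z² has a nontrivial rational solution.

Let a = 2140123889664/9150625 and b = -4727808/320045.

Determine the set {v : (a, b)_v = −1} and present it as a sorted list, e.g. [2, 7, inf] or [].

(a, b) ≡ (19, -285) mod (ℚ^×)²; places V = {2, 3, 5, 11, 19, 23, ∞}.
(a,b)_3: α=2, u≡1; β=5, v≡1 (mod 3); (1|3)=+1, (1|3)=+1; sign (−1)^0·+1^5·+1^2 = +1.
(a,b)_2: α=16, β=10; u≡3, v≡3 (mod 8); ε(u)ε(v)=1·1, αω(v)=16·1, βω(u)=10·1; sum ≡ 1  ⇒  -1.
(a,b)_19: α=3, u≡7; β=1, v≡16 (mod 19); (7|19)=+1, (16|19)=+1; sign (−1)^1·+1^1·+1^3 = -1.
(a,b)_∞: sgn(19)=+, sgn(-285)=−, so +1.
(a,b)_5: α=-4, u≡4; β=-1, v≡3 (mod 5); (4|5)=+1, (3|5)=-1; sign (−1)^0·+1^-1·-1^-4 = +1.
(a,b)_11: α=-4, u≡10; β=-2, v≡5 (mod 11); (10|11)=-1, (5|11)=+1; sign (−1)^0·-1^-2·+1^-4 = +1.
(a,b)_23: α=2, u≡10; β=-2, v≡7 (mod 23); (10|23)=-1, (7|23)=-1; sign (−1)^0·-1^-2·-1^2 = +1.
Ram(19, -285) = {2, 19}; no ℚ_2-point on the conic.

[2, 19]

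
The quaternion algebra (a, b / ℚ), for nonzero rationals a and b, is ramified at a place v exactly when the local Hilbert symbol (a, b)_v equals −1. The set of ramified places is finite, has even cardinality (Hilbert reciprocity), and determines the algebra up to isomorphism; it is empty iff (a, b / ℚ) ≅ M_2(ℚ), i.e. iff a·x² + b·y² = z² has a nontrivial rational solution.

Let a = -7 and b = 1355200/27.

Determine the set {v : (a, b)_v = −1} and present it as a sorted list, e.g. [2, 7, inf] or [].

[3, 7]

Mod squares: a ≡ -7, b ≡ 21. Check v ∈ {∞, 2, 3, 5, 7, 11}.
v=2: v_2(a)=0, v_2(b)=6; units ≡ 1, 5 (mod 8); ε·ε+αω+βω = 0·0+0·1+6·0 ≡ 0  ⇒  (a,b)_2 = +1.
v=∞: -7 < 0 and 21 > 0  ⇒  (a,b)_∞ = +1.
v=11: a=11^0·(≡4), b=11^2·(≡7) mod 11; (4|11)=+1, (7|11)=-1; (−1)^{0·2·5}·(+1)^2·(-1)^0 = +1.
v=5: a=5^0·(≡3), b=5^2·(≡4) mod 5; (3|5)=-1, (4|5)=+1; (−1)^{0·2·2}·(-1)^2·(+1)^0 = +1.
v=7: a=7^1·(≡6), b=7^1·(≡6) mod 7; (6|7)=-1, (6|7)=-1; (−1)^{1·1·3}·(-1)^1·(-1)^1 = -1.
v=3: a=3^0·(≡2), b=3^-3·(≡1) mod 3; (2|3)=-1, (1|3)=+1; (−1)^{0·-3·1}·(-1)^-3·(+1)^0 = -1.
Ram(-7, 21) = {3, 7}; no ℚ_3-point on the conic.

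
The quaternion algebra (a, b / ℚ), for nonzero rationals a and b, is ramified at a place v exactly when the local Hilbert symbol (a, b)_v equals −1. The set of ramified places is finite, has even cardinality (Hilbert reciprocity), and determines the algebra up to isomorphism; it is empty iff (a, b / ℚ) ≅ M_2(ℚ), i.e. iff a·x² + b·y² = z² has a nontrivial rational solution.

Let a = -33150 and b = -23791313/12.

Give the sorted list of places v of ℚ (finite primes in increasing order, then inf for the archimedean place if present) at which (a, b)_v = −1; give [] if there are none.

[2, inf]

(a, b) ≡ (-1326, -51) mod (ℚ^×)²; places V = {2, 3, 5, 7, 13, 17, ∞}.
(a,b)_∞: sgn(-1326)=−, sgn(-51)=−, so -1.
(a,b)_3: α=1, u≡2; β=-1, v≡1 (mod 3); (2|3)=-1, (1|3)=+1; sign (−1)^1·-1^-1·+1^1 = +1.
(a,b)_17: α=1, u≡5; β=1, v≡3 (mod 17); (5|17)=-1, (3|17)=-1; sign (−1)^0·-1^1·-1^1 = +1.
(a,b)_2: α=1, β=-2; u≡1, v≡5 (mod 8); ε(u)ε(v)=0·0, αω(v)=1·1, βω(u)=-2·0; sum ≡ 1  ⇒  -1.
(a,b)_13: α=1, u≡11; β=4, v≡1 (mod 13); (11|13)=-1, (1|13)=+1; sign (−1)^0·-1^4·+1^1 = +1.
(a,b)_5: α=2, u≡4; β=0, v≡1 (mod 5); (4|5)=+1, (1|5)=+1; sign (−1)^0·+1^0·+1^2 = +1.
(a,b)_7: α=0, u≡2; β=2, v≡5 (mod 7); (2|7)=+1, (5|7)=-1; sign (−1)^0·+1^2·-1^0 = +1.
Ram(-1326, -51) = {2, ∞}; no ℚ_2-point on the conic.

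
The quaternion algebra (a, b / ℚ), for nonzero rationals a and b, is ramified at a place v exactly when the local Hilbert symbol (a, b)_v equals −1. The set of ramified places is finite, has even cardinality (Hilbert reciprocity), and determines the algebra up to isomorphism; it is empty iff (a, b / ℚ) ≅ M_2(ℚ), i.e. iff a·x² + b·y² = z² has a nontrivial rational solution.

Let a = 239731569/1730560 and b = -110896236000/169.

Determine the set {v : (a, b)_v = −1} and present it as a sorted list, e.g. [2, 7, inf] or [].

[2, 3, 11, 19]

(a, b) ≡ (2090, -106590) mod (ℚ^×)²; places V = {2, 3, 5, 7, 11, 13, 17, 19, ∞}.
(a,b)_17: α=2, u≡16; β=3, v≡12 (mod 17); (16|17)=+1, (12|17)=-1; sign (−1)^0·+1^3·-1^2 = +1.
(a,b)_13: α=-2, u≡10; β=-2, v≡9 (mod 13); (10|13)=+1, (9|13)=+1; sign (−1)^0·+1^-2·+1^-2 = +1.
(a,b)_19: α=1, u≡13; β=1, v≡14 (mod 19); (13|19)=-1, (14|19)=-1; sign (−1)^1·-1^1·-1^1 = -1.
(a,b)_7: α=2, u≡1; β=0, v≡3 (mod 7); (1|7)=+1, (3|7)=-1; sign (−1)^0·+1^0·-1^2 = +1.
(a,b)_2: α=-11, β=5; u≡5, v≡1 (mod 8); ε(u)ε(v)=0·0, αω(v)=-11·0, βω(u)=5·1; sum ≡ 1  ⇒  -1.
(a,b)_3: α=4, u≡2; β=3, v≡2 (mod 3); (2|3)=-1, (2|3)=-1; sign (−1)^0·-1^3·-1^4 = -1.
(a,b)_5: α=-1, u≡2; β=3, v≡3 (mod 5); (2|5)=-1, (3|5)=-1; sign (−1)^0·-1^3·-1^-1 = +1.
(a,b)_∞: sgn(2090)=+, sgn(-106590)=−, so +1.
(a,b)_11: α=1, u≡1; β=1, v≡5 (mod 11); (1|11)=+1, (5|11)=+1; sign (−1)^1·+1^1·+1^1 = -1.
|Ram(2090, -106590)| = 4, even; anisotropic at {2, 3, 11, 19}.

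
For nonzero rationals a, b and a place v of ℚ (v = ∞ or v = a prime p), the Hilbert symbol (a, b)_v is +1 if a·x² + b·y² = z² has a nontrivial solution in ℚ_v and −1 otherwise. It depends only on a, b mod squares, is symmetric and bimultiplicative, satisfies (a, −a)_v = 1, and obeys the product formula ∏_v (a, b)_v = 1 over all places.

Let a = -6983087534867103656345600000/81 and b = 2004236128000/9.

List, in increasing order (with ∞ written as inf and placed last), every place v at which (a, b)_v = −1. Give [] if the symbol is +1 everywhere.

(a, b) ≡ (-10865, 186295) mod (ℚ^×)²; places V = {2, 3, 5, 19, 37, 41, 53, ∞}.
(a,b)_53: α=3, u≡40; β=1, v≡15 (mod 53); (40|53)=+1, (15|53)=+1; sign (−1)^0·+1^1·+1^3 = +1.
(a,b)_3: α=-4, u≡1; β=-2, v≡1 (mod 3); (1|3)=+1, (1|3)=+1; sign (−1)^0·+1^-2·+1^-4 = +1.
(a,b)_41: α=5, u≡35; β=2, v≡37 (mod 41); (35|41)=-1, (37|41)=+1; sign (−1)^0·-1^2·+1^5 = +1.
(a,b)_5: α=5, u≡3; β=3, v≡1 (mod 5); (3|5)=-1, (1|5)=+1; sign (−1)^0·-1^3·+1^5 = -1.
(a,b)_2: α=18, β=8; u≡7, v≡7 (mod 8); ε(u)ε(v)=1·1, αω(v)=18·0, βω(u)=8·0; sum ≡ 1  ⇒  -1.
(a,b)_∞: sgn(-10865)=−, sgn(186295)=+, so +1.
(a,b)_37: α=2, u≡22; β=1, v≡7 (mod 37); (22|37)=-1, (7|37)=+1; sign (−1)^0·-1^1·+1^2 = -1.
(a,b)_19: α=2, u≡18; β=1, v≡16 (mod 19); (18|19)=-1, (16|19)=+1; sign (−1)^0·-1^1·+1^2 = -1.
|Ram(-10865, 186295)| = 4, even; anisotropic at {2, 5, 19, 37}.

[2, 5, 19, 37]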